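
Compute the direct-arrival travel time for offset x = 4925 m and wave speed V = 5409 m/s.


t = x / V
= 4925 / 5409
= 0.9105 s

0.9105


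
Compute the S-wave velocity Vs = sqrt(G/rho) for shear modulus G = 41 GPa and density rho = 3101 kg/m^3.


Convert G to Pa: G = 41e9 Pa
Compute G/rho = 41e9 / 3101 = 13221541.4382
Vs = sqrt(13221541.4382) = 3636.14 m/s

3636.14


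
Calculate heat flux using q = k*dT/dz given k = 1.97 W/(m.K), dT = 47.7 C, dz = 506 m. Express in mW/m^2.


q = k * dT / dz * 1000
= 1.97 * 47.7 / 506 * 1000
= 0.185709 * 1000
= 185.7095 mW/m^2

185.7095


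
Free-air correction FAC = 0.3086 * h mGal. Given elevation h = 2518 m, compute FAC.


FAC = 0.3086 * h
= 0.3086 * 2518
= 777.0548 mGal

777.0548


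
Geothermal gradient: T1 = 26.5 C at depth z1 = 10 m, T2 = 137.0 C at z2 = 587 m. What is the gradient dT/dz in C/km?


dT = 137.0 - 26.5 = 110.5 C
dz = 587 - 10 = 577 m
gradient = dT/dz * 1000 = 110.5/577 * 1000 = 191.5078 C/km

191.5078


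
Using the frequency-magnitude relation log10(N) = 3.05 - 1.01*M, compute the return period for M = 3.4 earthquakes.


log10(N) = 3.05 - 1.01*3.4 = -0.384
N = 10^-0.384 = 0.413048
T = 1/N = 1/0.413048 = 2.421 years

2.421


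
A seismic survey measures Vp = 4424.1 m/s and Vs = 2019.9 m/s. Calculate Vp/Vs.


Vp/Vs = 4424.1 / 2019.9
= 2.1903

2.1903


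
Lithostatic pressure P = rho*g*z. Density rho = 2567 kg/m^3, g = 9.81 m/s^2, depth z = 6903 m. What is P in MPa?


P = rho * g * z / 1e6
= 2567 * 9.81 * 6903 / 1e6
= 173833209.81 / 1e6
= 173.8332 MPa

173.8332


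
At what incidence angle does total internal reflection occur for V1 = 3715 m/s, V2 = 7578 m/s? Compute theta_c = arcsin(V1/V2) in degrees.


V1/V2 = 3715/7578 = 0.490235
theta_c = arcsin(0.490235) = 29.356 degrees

29.356


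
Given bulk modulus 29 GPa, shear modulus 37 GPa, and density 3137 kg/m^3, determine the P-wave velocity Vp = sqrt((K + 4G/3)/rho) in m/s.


First compute the effective modulus:
K + 4G/3 = 29e9 + 4*37e9/3 = 78333333333.33 Pa
Then divide by density:
78333333333.33 / 3137 = 24970778.8758 Pa/(kg/m^3)
Take the square root:
Vp = sqrt(24970778.8758) = 4997.08 m/s

4997.08


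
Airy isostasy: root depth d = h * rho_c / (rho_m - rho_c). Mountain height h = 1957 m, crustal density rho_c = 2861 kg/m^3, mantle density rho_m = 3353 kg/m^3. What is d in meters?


rho_m - rho_c = 3353 - 2861 = 492
d = 1957 * 2861 / 492
= 5598977 / 492
= 11380.03 m

11380.03


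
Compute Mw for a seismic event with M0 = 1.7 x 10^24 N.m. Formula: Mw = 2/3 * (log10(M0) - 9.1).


log10(M0) = log10(1.7 x 10^24) = 24.2304
Mw = 2/3 * (24.2304 - 9.1)
= 2/3 * 15.1304
= 10.09

10.09


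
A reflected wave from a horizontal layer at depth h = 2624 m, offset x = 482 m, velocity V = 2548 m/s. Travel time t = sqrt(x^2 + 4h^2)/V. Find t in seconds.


x^2 + 4h^2 = 482^2 + 4*2624^2 = 232324 + 27541504 = 27773828
sqrt(27773828) = 5270.088
t = 5270.088 / 2548 = 2.0683 s

2.0683


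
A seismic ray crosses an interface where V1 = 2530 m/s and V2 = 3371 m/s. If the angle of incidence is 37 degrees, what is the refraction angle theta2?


sin(theta1) = sin(37 deg) = 0.601815
sin(theta2) = V2/V1 * sin(theta1) = 3371/2530 * 0.601815 = 0.801865
theta2 = arcsin(0.801865) = 53.3086 degrees

53.3086


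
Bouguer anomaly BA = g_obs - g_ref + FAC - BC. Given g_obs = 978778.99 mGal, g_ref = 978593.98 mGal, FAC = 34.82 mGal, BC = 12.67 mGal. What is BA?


BA = g_obs - g_ref + FAC - BC
= 978778.99 - 978593.98 + 34.82 - 12.67
= 207.16 mGal

207.16


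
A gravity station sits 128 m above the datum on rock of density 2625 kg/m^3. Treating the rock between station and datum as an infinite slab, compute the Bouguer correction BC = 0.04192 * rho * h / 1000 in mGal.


BC = 0.04192 * rho * h / 1000
= 0.04192 * 2625 * 128 / 1000
= 14.0851 mGal

14.0851


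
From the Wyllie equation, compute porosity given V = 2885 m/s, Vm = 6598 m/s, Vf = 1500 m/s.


1/V - 1/Vm = 1/2885 - 1/6598 = 0.00019506
1/Vf - 1/Vm = 1/1500 - 1/6598 = 0.00051511
phi = 0.00019506 / 0.00051511 = 0.3787

0.3787


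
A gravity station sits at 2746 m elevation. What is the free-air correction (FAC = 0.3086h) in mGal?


FAC = 0.3086 * h
= 0.3086 * 2746
= 847.4156 mGal

847.4156


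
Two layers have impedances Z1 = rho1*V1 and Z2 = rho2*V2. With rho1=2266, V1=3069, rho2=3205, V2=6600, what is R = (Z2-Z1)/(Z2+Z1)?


Z1 = 2266 * 3069 = 6954354
Z2 = 3205 * 6600 = 21153000
R = (21153000 - 6954354) / (21153000 + 6954354) = 14198646 / 28107354 = 0.5052

0.5052


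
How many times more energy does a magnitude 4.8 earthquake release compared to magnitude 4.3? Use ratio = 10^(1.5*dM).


M2 - M1 = 4.8 - 4.3 = 0.5
1.5 * 0.5 = 0.75
ratio = 10^0.75 = 5.62

5.62


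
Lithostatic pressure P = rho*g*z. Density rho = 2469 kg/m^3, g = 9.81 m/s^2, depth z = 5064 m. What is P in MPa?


P = rho * g * z / 1e6
= 2469 * 9.81 * 5064 / 1e6
= 122654586.96 / 1e6
= 122.6546 MPa

122.6546


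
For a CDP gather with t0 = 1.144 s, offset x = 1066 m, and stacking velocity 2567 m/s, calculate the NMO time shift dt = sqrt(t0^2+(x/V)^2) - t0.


x/Vnmo = 1066/2567 = 0.415271
(x/Vnmo)^2 = 0.17245
t0^2 = 1.308736
sqrt(1.308736 + 0.17245) = 1.21704
dt = 1.21704 - 1.144 = 0.07304

0.07304


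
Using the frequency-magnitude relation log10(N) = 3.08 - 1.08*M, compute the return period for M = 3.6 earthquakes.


log10(N) = 3.08 - 1.08*3.6 = -0.808
N = 10^-0.808 = 0.155597
T = 1/N = 1/0.155597 = 6.4269 years

6.4269


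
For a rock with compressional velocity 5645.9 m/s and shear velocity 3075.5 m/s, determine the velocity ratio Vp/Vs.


Vp/Vs = 5645.9 / 3075.5
= 1.8358

1.8358


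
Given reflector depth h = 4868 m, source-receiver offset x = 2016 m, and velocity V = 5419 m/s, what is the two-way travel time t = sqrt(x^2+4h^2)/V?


x^2 + 4h^2 = 2016^2 + 4*4868^2 = 4064256 + 94789696 = 98853952
sqrt(98853952) = 9942.5325
t = 9942.5325 / 5419 = 1.8348 s

1.8348


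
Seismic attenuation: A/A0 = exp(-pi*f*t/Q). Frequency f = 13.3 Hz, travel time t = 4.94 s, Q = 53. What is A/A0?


pi*f*t/Q = pi*13.3*4.94/53 = 3.894508
A/A0 = exp(-3.894508) = 0.020353

0.020353


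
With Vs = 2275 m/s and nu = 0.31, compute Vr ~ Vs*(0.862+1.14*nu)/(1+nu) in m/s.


Numerator factor = 0.862 + 1.14*0.31 = 1.2154
Denominator = 1 + 0.31 = 1.31
Vr = 2275 * 1.2154 / 1.31 = 2110.71 m/s

2110.71


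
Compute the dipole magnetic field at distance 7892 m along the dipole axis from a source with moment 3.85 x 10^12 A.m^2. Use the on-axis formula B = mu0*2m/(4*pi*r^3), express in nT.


m = 3.85 x 10^12 = 3850000000000 A.m^2
2m = 7700000000000 A.m^2
r^3 = 7892^3 = 491542676288
B = (4pi*10^-7) * 7700000000000 / (4*pi * 491542676288) * 1e9
= 9676105.373057 / 6176907443008.99 * 1e9
= 1566.4967 nT

1566.4967


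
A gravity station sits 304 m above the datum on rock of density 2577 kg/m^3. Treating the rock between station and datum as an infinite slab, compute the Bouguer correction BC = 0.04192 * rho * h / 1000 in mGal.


BC = 0.04192 * rho * h / 1000
= 0.04192 * 2577 * 304 / 1000
= 32.8405 mGal

32.8405


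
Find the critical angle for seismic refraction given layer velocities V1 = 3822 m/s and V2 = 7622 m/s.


V1/V2 = 3822/7622 = 0.501443
theta_c = arcsin(0.501443) = 30.0955 degrees

30.0955


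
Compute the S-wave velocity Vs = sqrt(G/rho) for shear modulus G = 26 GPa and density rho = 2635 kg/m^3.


Convert G to Pa: G = 26e9 Pa
Compute G/rho = 26e9 / 2635 = 9867172.6755
Vs = sqrt(9867172.6755) = 3141.21 m/s

3141.21


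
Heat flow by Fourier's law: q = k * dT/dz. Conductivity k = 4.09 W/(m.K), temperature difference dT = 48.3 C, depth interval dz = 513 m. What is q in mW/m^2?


q = k * dT / dz * 1000
= 4.09 * 48.3 / 513 * 1000
= 0.385082 * 1000
= 385.0819 mW/m^2

385.0819


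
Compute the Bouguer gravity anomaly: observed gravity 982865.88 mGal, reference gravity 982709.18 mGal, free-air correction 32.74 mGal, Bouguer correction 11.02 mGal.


BA = g_obs - g_ref + FAC - BC
= 982865.88 - 982709.18 + 32.74 - 11.02
= 178.42 mGal

178.42


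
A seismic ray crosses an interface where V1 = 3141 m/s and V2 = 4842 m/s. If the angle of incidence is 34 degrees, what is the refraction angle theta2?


sin(theta1) = sin(34 deg) = 0.559193
sin(theta2) = V2/V1 * sin(theta1) = 4842/3141 * 0.559193 = 0.862022
theta2 = arcsin(0.862022) = 59.5444 degrees

59.5444


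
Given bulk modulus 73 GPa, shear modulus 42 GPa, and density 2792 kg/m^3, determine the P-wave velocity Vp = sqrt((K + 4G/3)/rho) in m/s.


First compute the effective modulus:
K + 4G/3 = 73e9 + 4*42e9/3 = 129000000000.0 Pa
Then divide by density:
129000000000.0 / 2792 = 46203438.3954 Pa/(kg/m^3)
Take the square root:
Vp = sqrt(46203438.3954) = 6797.31 m/s

6797.31


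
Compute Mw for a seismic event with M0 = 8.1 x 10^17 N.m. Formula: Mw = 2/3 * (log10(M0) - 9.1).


log10(M0) = log10(8.1 x 10^17) = 17.9085
Mw = 2/3 * (17.9085 - 9.1)
= 2/3 * 8.8085
= 5.87

5.87


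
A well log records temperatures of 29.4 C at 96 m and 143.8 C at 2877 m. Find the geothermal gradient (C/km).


dT = 143.8 - 29.4 = 114.4 C
dz = 2877 - 96 = 2781 m
gradient = dT/dz * 1000 = 114.4/2781 * 1000 = 41.1363 C/km

41.1363


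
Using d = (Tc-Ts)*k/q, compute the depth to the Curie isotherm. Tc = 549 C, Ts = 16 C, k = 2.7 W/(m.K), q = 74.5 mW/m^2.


T_Curie - T_surf = 549 - 16 = 533 C
Convert q to W/m^2: 74.5 mW/m^2 = 0.0745 W/m^2
d = 533 * 2.7 / 0.0745 = 19316.78 m

19316.78


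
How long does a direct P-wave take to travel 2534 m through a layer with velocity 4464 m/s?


t = x / V
= 2534 / 4464
= 0.5677 s

0.5677


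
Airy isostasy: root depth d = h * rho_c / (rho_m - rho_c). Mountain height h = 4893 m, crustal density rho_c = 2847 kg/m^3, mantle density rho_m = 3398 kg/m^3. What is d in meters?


rho_m - rho_c = 3398 - 2847 = 551
d = 4893 * 2847 / 551
= 13930371 / 551
= 25281.98 m

25281.98


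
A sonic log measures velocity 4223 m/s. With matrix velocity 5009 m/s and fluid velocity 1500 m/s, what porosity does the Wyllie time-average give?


1/V - 1/Vm = 1/4223 - 1/5009 = 3.716e-05
1/Vf - 1/Vm = 1/1500 - 1/5009 = 0.00046703
phi = 3.716e-05 / 0.00046703 = 0.0796

0.0796


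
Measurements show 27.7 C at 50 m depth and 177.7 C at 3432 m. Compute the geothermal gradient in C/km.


dT = 177.7 - 27.7 = 150.0 C
dz = 3432 - 50 = 3382 m
gradient = dT/dz * 1000 = 150.0/3382 * 1000 = 44.3525 C/km

44.3525


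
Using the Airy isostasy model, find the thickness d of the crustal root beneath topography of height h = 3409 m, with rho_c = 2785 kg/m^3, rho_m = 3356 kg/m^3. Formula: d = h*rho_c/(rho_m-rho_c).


rho_m - rho_c = 3356 - 2785 = 571
d = 3409 * 2785 / 571
= 9494065 / 571
= 16627.08 m

16627.08


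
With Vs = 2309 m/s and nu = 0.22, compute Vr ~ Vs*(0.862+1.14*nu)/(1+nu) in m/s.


Numerator factor = 0.862 + 1.14*0.22 = 1.1128
Denominator = 1 + 0.22 = 1.22
Vr = 2309 * 1.1128 / 1.22 = 2106.11 m/s

2106.11


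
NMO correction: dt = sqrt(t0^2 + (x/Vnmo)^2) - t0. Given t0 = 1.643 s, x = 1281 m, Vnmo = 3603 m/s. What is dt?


x/Vnmo = 1281/3603 = 0.355537
(x/Vnmo)^2 = 0.126407
t0^2 = 2.699449
sqrt(2.699449 + 0.126407) = 1.681028
dt = 1.681028 - 1.643 = 0.038028

0.038028


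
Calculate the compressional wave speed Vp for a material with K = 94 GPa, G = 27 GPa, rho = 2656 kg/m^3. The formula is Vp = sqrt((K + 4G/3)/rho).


First compute the effective modulus:
K + 4G/3 = 94e9 + 4*27e9/3 = 130000000000.0 Pa
Then divide by density:
130000000000.0 / 2656 = 48945783.1325 Pa/(kg/m^3)
Take the square root:
Vp = sqrt(48945783.1325) = 6996.13 m/s

6996.13


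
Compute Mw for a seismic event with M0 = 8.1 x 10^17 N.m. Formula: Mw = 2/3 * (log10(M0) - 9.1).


log10(M0) = log10(8.1 x 10^17) = 17.9085
Mw = 2/3 * (17.9085 - 9.1)
= 2/3 * 8.8085
= 5.87

5.87


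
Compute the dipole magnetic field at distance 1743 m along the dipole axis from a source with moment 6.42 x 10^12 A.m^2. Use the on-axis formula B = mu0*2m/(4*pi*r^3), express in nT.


m = 6.42 x 10^12 = 6420000000000 A.m^2
2m = 12840000000000 A.m^2
r^3 = 1743^3 = 5295319407
B = (4pi*10^-7) * 12840000000000 / (4*pi * 5295319407) * 1e9
= 16135219.868837 / 66542946189.77 * 1e9
= 242478.291 nT

242478.291


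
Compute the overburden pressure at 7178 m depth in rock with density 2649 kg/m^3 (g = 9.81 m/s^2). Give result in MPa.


P = rho * g * z / 1e6
= 2649 * 9.81 * 7178 / 1e6
= 186532460.82 / 1e6
= 186.5325 MPa

186.5325


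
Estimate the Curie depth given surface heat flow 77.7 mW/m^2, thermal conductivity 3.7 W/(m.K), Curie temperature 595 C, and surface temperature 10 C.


T_Curie - T_surf = 595 - 10 = 585 C
Convert q to W/m^2: 77.7 mW/m^2 = 0.0777 W/m^2
d = 585 * 3.7 / 0.0777 = 27857.14 m

27857.14


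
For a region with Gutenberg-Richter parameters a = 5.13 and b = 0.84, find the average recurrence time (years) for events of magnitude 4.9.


log10(N) = 5.13 - 0.84*4.9 = 1.014
N = 10^1.014 = 10.327614
T = 1/N = 1/10.327614 = 0.0968 years

0.0968


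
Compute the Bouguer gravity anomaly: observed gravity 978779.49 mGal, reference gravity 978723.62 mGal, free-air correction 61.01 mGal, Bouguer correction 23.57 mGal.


BA = g_obs - g_ref + FAC - BC
= 978779.49 - 978723.62 + 61.01 - 23.57
= 93.31 mGal

93.31


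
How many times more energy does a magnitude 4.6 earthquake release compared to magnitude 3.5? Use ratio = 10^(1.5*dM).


M2 - M1 = 4.6 - 3.5 = 1.1
1.5 * 1.1 = 1.65
ratio = 10^1.65 = 44.67

44.67


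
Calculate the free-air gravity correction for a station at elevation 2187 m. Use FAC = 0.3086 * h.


FAC = 0.3086 * h
= 0.3086 * 2187
= 674.9082 mGal

674.9082


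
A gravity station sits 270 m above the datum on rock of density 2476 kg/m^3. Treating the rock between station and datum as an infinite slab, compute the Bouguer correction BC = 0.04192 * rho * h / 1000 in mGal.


BC = 0.04192 * rho * h / 1000
= 0.04192 * 2476 * 270 / 1000
= 28.0244 mGal

28.0244


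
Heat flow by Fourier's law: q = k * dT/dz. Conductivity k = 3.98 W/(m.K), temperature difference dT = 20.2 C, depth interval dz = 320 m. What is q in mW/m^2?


q = k * dT / dz * 1000
= 3.98 * 20.2 / 320 * 1000
= 0.251238 * 1000
= 251.2375 mW/m^2

251.2375


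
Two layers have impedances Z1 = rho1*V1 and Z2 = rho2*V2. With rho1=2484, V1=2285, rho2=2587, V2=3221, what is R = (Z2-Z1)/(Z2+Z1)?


Z1 = 2484 * 2285 = 5675940
Z2 = 2587 * 3221 = 8332727
R = (8332727 - 5675940) / (8332727 + 5675940) = 2656787 / 14008667 = 0.1897

0.1897


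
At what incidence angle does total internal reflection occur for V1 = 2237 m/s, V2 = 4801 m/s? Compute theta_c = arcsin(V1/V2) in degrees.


V1/V2 = 2237/4801 = 0.465945
theta_c = arcsin(0.465945) = 27.7714 degrees

27.7714


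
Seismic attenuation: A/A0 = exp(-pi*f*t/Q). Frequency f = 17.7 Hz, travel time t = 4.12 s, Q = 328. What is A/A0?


pi*f*t/Q = pi*17.7*4.12/328 = 0.698468
A/A0 = exp(-0.698468) = 0.497347

0.497347


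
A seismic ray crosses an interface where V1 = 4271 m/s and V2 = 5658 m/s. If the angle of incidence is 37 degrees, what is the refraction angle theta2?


sin(theta1) = sin(37 deg) = 0.601815
sin(theta2) = V2/V1 * sin(theta1) = 5658/4271 * 0.601815 = 0.797253
theta2 = arcsin(0.797253) = 52.8686 degrees

52.8686


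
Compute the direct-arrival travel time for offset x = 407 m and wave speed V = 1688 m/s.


t = x / V
= 407 / 1688
= 0.2411 s

0.2411


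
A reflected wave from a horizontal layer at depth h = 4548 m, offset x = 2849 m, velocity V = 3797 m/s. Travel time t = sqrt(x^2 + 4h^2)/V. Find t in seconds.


x^2 + 4h^2 = 2849^2 + 4*4548^2 = 8116801 + 82737216 = 90854017
sqrt(90854017) = 9531.7374
t = 9531.7374 / 3797 = 2.5103 s

2.5103


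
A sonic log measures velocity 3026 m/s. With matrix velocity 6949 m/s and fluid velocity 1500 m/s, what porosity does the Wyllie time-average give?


1/V - 1/Vm = 1/3026 - 1/6949 = 0.00018656
1/Vf - 1/Vm = 1/1500 - 1/6949 = 0.00052276
phi = 0.00018656 / 0.00052276 = 0.3569

0.3569


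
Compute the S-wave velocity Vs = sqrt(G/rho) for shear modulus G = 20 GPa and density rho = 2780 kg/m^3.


Convert G to Pa: G = 20e9 Pa
Compute G/rho = 20e9 / 2780 = 7194244.6043
Vs = sqrt(7194244.6043) = 2682.21 m/s

2682.21


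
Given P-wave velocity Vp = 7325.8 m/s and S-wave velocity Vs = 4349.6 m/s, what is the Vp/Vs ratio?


Vp/Vs = 7325.8 / 4349.6
= 1.6842

1.6842


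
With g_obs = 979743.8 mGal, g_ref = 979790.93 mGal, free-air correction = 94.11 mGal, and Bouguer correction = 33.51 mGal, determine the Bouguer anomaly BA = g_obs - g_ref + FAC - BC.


BA = g_obs - g_ref + FAC - BC
= 979743.8 - 979790.93 + 94.11 - 33.51
= 13.47 mGal

13.47


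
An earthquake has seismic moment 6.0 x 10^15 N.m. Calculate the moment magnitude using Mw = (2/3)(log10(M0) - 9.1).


log10(M0) = log10(6.0 x 10^15) = 15.7782
Mw = 2/3 * (15.7782 - 9.1)
= 2/3 * 6.6782
= 4.45

4.45


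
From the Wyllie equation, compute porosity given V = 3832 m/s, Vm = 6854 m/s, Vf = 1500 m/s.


1/V - 1/Vm = 1/3832 - 1/6854 = 0.00011506
1/Vf - 1/Vm = 1/1500 - 1/6854 = 0.00052077
phi = 0.00011506 / 0.00052077 = 0.2209

0.2209


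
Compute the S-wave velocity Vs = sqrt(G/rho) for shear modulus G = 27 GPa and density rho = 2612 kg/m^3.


Convert G to Pa: G = 27e9 Pa
Compute G/rho = 27e9 / 2612 = 10336906.585
Vs = sqrt(10336906.585) = 3215.11 m/s

3215.11


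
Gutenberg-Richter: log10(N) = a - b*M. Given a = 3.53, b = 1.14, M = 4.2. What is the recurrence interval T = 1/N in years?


log10(N) = 3.53 - 1.14*4.2 = -1.258
N = 10^-1.258 = 0.055208
T = 1/N = 1/0.055208 = 18.1134 years

18.1134


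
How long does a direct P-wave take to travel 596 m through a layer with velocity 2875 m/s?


t = x / V
= 596 / 2875
= 0.2073 s

0.2073


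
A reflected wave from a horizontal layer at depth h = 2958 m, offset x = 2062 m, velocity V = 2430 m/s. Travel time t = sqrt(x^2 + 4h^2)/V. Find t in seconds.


x^2 + 4h^2 = 2062^2 + 4*2958^2 = 4251844 + 34999056 = 39250900
sqrt(39250900) = 6265.0539
t = 6265.0539 / 2430 = 2.5782 s

2.5782


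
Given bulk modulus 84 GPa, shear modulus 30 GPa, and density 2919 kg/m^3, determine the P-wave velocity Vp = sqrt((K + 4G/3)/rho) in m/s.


First compute the effective modulus:
K + 4G/3 = 84e9 + 4*30e9/3 = 124000000000.0 Pa
Then divide by density:
124000000000.0 / 2919 = 42480301.4731 Pa/(kg/m^3)
Take the square root:
Vp = sqrt(42480301.4731) = 6517.69 m/s

6517.69


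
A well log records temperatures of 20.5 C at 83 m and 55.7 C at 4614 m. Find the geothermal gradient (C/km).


dT = 55.7 - 20.5 = 35.2 C
dz = 4614 - 83 = 4531 m
gradient = dT/dz * 1000 = 35.2/4531 * 1000 = 7.7687 C/km

7.7687


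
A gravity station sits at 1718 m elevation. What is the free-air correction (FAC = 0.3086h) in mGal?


FAC = 0.3086 * h
= 0.3086 * 1718
= 530.1748 mGal

530.1748


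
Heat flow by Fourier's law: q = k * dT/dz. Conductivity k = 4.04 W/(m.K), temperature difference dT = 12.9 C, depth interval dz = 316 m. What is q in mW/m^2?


q = k * dT / dz * 1000
= 4.04 * 12.9 / 316 * 1000
= 0.164924 * 1000
= 164.9241 mW/m^2

164.9241


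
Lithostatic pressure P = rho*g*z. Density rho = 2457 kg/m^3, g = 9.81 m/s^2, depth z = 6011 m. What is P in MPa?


P = rho * g * z / 1e6
= 2457 * 9.81 * 6011 / 1e6
= 144884154.87 / 1e6
= 144.8842 MPa

144.8842


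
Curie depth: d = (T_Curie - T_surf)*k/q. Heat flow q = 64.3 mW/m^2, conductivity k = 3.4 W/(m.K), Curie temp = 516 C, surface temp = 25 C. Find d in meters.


T_Curie - T_surf = 516 - 25 = 491 C
Convert q to W/m^2: 64.3 mW/m^2 = 0.0643 W/m^2
d = 491 * 3.4 / 0.0643 = 25962.67 m

25962.67


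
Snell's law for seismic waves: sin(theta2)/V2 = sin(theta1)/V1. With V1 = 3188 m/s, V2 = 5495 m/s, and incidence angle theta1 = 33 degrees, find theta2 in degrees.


sin(theta1) = sin(33 deg) = 0.544639
sin(theta2) = V2/V1 * sin(theta1) = 5495/3188 * 0.544639 = 0.938768
theta2 = arcsin(0.938768) = 69.8456 degrees

69.8456


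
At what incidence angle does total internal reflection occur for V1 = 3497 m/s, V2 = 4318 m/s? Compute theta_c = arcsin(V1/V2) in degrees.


V1/V2 = 3497/4318 = 0.809866
theta_c = arcsin(0.809866) = 54.0828 degrees

54.0828


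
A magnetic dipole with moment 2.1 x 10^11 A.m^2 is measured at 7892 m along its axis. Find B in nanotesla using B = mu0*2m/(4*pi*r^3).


m = 2.1 x 10^11 = 210000000000 A.m^2
2m = 420000000000 A.m^2
r^3 = 7892^3 = 491542676288
B = (4pi*10^-7) * 420000000000 / (4*pi * 491542676288) * 1e9
= 527787.565803 / 6176907443008.99 * 1e9
= 85.4453 nT

85.4453


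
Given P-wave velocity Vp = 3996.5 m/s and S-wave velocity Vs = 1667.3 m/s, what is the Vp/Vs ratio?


Vp/Vs = 3996.5 / 1667.3
= 2.397

2.397


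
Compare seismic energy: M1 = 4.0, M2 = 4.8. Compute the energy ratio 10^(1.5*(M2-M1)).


M2 - M1 = 4.8 - 4.0 = 0.8
1.5 * 0.8 = 1.2
ratio = 10^1.2 = 15.85

15.85


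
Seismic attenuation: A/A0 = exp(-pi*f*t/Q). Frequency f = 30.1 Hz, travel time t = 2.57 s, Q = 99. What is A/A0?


pi*f*t/Q = pi*30.1*2.57/99 = 2.45479
A/A0 = exp(-2.45479) = 0.085881

0.085881


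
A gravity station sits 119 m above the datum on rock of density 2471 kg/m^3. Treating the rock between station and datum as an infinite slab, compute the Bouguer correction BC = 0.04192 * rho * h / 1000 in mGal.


BC = 0.04192 * rho * h / 1000
= 0.04192 * 2471 * 119 / 1000
= 12.3265 mGal

12.3265


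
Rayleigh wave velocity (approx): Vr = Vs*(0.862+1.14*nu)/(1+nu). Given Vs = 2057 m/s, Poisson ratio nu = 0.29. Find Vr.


Numerator factor = 0.862 + 1.14*0.29 = 1.1926
Denominator = 1 + 0.29 = 1.29
Vr = 2057 * 1.1926 / 1.29 = 1901.69 m/s

1901.69


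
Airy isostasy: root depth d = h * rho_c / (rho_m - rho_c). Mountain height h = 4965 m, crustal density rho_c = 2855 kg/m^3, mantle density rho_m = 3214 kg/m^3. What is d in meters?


rho_m - rho_c = 3214 - 2855 = 359
d = 4965 * 2855 / 359
= 14175075 / 359
= 39484.89 m

39484.89


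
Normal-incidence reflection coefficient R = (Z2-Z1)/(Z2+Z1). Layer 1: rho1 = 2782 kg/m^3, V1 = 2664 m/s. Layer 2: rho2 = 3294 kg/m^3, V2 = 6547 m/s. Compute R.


Z1 = 2782 * 2664 = 7411248
Z2 = 3294 * 6547 = 21565818
R = (21565818 - 7411248) / (21565818 + 7411248) = 14154570 / 28977066 = 0.4885

0.4885


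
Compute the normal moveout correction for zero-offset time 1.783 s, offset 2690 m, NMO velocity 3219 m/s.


x/Vnmo = 2690/3219 = 0.835663
(x/Vnmo)^2 = 0.698333
t0^2 = 3.179089
sqrt(3.179089 + 0.698333) = 1.969117
dt = 1.969117 - 1.783 = 0.186117

0.186117


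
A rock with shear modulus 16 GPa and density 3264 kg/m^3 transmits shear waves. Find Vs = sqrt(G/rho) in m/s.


Convert G to Pa: G = 16e9 Pa
Compute G/rho = 16e9 / 3264 = 4901960.7843
Vs = sqrt(4901960.7843) = 2214.04 m/s

2214.04


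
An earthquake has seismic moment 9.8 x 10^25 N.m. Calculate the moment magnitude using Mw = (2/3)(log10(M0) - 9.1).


log10(M0) = log10(9.8 x 10^25) = 25.9912
Mw = 2/3 * (25.9912 - 9.1)
= 2/3 * 16.8912
= 11.26

11.26


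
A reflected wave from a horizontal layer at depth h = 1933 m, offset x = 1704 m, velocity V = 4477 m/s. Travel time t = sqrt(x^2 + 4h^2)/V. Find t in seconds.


x^2 + 4h^2 = 1704^2 + 4*1933^2 = 2903616 + 14945956 = 17849572
sqrt(17849572) = 4224.8754
t = 4224.8754 / 4477 = 0.9437 s

0.9437


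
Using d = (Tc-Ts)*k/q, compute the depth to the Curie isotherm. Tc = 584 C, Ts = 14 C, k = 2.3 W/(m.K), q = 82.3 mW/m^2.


T_Curie - T_surf = 584 - 14 = 570 C
Convert q to W/m^2: 82.3 mW/m^2 = 0.0823 W/m^2
d = 570 * 2.3 / 0.0823 = 15929.53 m

15929.53


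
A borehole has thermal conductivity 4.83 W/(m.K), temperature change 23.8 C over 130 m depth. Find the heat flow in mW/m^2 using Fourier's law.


q = k * dT / dz * 1000
= 4.83 * 23.8 / 130 * 1000
= 0.884262 * 1000
= 884.2615 mW/m^2

884.2615


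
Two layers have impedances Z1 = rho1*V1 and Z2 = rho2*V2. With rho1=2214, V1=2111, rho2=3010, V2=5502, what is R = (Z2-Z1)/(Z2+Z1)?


Z1 = 2214 * 2111 = 4673754
Z2 = 3010 * 5502 = 16561020
R = (16561020 - 4673754) / (16561020 + 4673754) = 11887266 / 21234774 = 0.5598

0.5598


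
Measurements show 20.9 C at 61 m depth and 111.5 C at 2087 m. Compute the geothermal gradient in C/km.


dT = 111.5 - 20.9 = 90.6 C
dz = 2087 - 61 = 2026 m
gradient = dT/dz * 1000 = 90.6/2026 * 1000 = 44.7187 C/km

44.7187


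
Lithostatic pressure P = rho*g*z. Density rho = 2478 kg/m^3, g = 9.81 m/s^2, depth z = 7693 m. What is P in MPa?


P = rho * g * z / 1e6
= 2478 * 9.81 * 7693 / 1e6
= 187010521.74 / 1e6
= 187.0105 MPa

187.0105


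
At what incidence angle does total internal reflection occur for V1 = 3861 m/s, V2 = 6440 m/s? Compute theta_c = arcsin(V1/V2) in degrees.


V1/V2 = 3861/6440 = 0.599534
theta_c = arcsin(0.599534) = 36.8365 degrees

36.8365


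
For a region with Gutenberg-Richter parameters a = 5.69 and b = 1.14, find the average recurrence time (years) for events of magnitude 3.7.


log10(N) = 5.69 - 1.14*3.7 = 1.472
N = 10^1.472 = 29.648314
T = 1/N = 1/29.648314 = 0.0337 years

0.0337


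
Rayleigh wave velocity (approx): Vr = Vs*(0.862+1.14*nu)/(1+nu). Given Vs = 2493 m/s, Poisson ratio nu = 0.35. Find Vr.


Numerator factor = 0.862 + 1.14*0.35 = 1.261
Denominator = 1 + 0.35 = 1.35
Vr = 2493 * 1.261 / 1.35 = 2328.65 m/s

2328.65


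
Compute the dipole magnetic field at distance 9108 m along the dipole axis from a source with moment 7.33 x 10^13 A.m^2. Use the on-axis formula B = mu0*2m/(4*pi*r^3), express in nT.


m = 7.33 x 10^13 = 73300000000000 A.m^2
2m = 146600000000000 A.m^2
r^3 = 9108^3 = 755560187712
B = (4pi*10^-7) * 146600000000000 / (4*pi * 755560187712) * 1e9
= 184222993.206505 / 9494649340243.78 * 1e9
= 19402.8222 nT

19402.8222


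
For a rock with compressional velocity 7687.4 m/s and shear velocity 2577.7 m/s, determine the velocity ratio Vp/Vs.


Vp/Vs = 7687.4 / 2577.7
= 2.9823

2.9823


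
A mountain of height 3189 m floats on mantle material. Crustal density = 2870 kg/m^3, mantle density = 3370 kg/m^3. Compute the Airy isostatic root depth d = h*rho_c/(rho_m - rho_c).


rho_m - rho_c = 3370 - 2870 = 500
d = 3189 * 2870 / 500
= 9152430 / 500
= 18304.86 m

18304.86


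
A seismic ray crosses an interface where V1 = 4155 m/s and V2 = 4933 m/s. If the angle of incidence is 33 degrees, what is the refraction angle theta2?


sin(theta1) = sin(33 deg) = 0.544639
sin(theta2) = V2/V1 * sin(theta1) = 4933/4155 * 0.544639 = 0.64662
theta2 = arcsin(0.64662) = 40.2872 degrees

40.2872


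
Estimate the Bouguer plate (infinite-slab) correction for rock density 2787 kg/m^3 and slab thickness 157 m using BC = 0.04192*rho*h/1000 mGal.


BC = 0.04192 * rho * h / 1000
= 0.04192 * 2787 * 157 / 1000
= 18.3425 mGal

18.3425


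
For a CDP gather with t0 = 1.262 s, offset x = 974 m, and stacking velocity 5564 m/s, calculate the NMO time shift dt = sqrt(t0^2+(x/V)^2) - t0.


x/Vnmo = 974/5564 = 0.175054
(x/Vnmo)^2 = 0.030644
t0^2 = 1.592644
sqrt(1.592644 + 0.030644) = 1.274083
dt = 1.274083 - 1.262 = 0.012083

0.012083


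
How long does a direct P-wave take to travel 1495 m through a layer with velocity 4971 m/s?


t = x / V
= 1495 / 4971
= 0.3007 s

0.3007


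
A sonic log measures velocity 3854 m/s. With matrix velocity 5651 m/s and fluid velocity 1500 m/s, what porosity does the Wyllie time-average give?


1/V - 1/Vm = 1/3854 - 1/5651 = 8.251e-05
1/Vf - 1/Vm = 1/1500 - 1/5651 = 0.00048971
phi = 8.251e-05 / 0.00048971 = 0.1685

0.1685


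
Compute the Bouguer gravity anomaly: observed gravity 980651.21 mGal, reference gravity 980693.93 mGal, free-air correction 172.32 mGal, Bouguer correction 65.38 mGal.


BA = g_obs - g_ref + FAC - BC
= 980651.21 - 980693.93 + 172.32 - 65.38
= 64.22 mGal

64.22


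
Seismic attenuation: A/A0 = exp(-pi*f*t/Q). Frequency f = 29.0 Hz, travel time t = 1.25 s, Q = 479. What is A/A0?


pi*f*t/Q = pi*29.0*1.25/479 = 0.237751
A/A0 = exp(-0.237751) = 0.788399

0.788399


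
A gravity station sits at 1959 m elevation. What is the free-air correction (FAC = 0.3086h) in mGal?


FAC = 0.3086 * h
= 0.3086 * 1959
= 604.5474 mGal

604.5474


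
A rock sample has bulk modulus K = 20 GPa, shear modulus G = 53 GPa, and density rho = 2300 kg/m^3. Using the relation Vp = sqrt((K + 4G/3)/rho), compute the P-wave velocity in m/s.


First compute the effective modulus:
K + 4G/3 = 20e9 + 4*53e9/3 = 90666666666.67 Pa
Then divide by density:
90666666666.67 / 2300 = 39420289.8551 Pa/(kg/m^3)
Take the square root:
Vp = sqrt(39420289.8551) = 6278.56 m/s

6278.56


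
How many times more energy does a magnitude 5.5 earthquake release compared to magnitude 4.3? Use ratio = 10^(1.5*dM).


M2 - M1 = 5.5 - 4.3 = 1.2
1.5 * 1.2 = 1.8
ratio = 10^1.8 = 63.1

63.1


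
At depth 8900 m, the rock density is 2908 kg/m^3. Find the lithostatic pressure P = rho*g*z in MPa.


P = rho * g * z / 1e6
= 2908 * 9.81 * 8900 / 1e6
= 253894572.0 / 1e6
= 253.8946 MPa

253.8946


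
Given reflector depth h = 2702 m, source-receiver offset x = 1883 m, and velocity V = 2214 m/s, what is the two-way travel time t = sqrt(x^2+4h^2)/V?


x^2 + 4h^2 = 1883^2 + 4*2702^2 = 3545689 + 29203216 = 32748905
sqrt(32748905) = 5722.6659
t = 5722.6659 / 2214 = 2.5848 s

2.5848


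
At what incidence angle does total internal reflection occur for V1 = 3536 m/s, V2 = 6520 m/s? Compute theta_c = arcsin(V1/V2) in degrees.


V1/V2 = 3536/6520 = 0.542331
theta_c = arcsin(0.542331) = 32.8425 degrees

32.8425


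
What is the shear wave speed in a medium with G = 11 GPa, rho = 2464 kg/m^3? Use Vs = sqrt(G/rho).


Convert G to Pa: G = 11e9 Pa
Compute G/rho = 11e9 / 2464 = 4464285.7143
Vs = sqrt(4464285.7143) = 2112.89 m/s

2112.89


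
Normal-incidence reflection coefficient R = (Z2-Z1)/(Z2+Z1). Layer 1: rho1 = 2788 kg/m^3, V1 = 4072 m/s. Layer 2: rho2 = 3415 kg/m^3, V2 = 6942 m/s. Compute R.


Z1 = 2788 * 4072 = 11352736
Z2 = 3415 * 6942 = 23706930
R = (23706930 - 11352736) / (23706930 + 11352736) = 12354194 / 35059666 = 0.3524

0.3524


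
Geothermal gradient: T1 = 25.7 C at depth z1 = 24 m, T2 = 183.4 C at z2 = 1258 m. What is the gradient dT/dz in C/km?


dT = 183.4 - 25.7 = 157.7 C
dz = 1258 - 24 = 1234 m
gradient = dT/dz * 1000 = 157.7/1234 * 1000 = 127.7958 C/km

127.7958


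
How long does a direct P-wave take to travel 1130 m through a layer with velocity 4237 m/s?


t = x / V
= 1130 / 4237
= 0.2667 s

0.2667


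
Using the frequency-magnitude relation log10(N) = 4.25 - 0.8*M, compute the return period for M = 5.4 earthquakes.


log10(N) = 4.25 - 0.8*5.4 = -0.07
N = 10^-0.07 = 0.851138
T = 1/N = 1/0.851138 = 1.1749 years

1.1749


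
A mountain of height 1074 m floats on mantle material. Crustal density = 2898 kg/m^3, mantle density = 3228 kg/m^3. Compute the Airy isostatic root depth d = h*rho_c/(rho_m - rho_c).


rho_m - rho_c = 3228 - 2898 = 330
d = 1074 * 2898 / 330
= 3112452 / 330
= 9431.67 m

9431.67


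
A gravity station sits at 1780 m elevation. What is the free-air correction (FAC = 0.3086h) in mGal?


FAC = 0.3086 * h
= 0.3086 * 1780
= 549.308 mGal

549.308


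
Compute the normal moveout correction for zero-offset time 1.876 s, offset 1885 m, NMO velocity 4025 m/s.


x/Vnmo = 1885/4025 = 0.468323
(x/Vnmo)^2 = 0.219326
t0^2 = 3.519376
sqrt(3.519376 + 0.219326) = 1.933572
dt = 1.933572 - 1.876 = 0.057572

0.057572


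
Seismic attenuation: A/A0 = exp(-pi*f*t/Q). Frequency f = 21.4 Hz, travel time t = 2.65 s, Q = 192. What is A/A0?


pi*f*t/Q = pi*21.4*2.65/192 = 0.927915
A/A0 = exp(-0.927915) = 0.395377

0.395377


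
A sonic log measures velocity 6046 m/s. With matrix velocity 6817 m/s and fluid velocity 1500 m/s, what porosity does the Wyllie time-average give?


1/V - 1/Vm = 1/6046 - 1/6817 = 1.871e-05
1/Vf - 1/Vm = 1/1500 - 1/6817 = 0.00051997
phi = 1.871e-05 / 0.00051997 = 0.036

0.036


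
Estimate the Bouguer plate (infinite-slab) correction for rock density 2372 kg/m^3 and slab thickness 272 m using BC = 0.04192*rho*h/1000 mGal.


BC = 0.04192 * rho * h / 1000
= 0.04192 * 2372 * 272 / 1000
= 27.0461 mGal

27.0461


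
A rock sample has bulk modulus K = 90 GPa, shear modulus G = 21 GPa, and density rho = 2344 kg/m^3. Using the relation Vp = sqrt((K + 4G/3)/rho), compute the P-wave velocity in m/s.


First compute the effective modulus:
K + 4G/3 = 90e9 + 4*21e9/3 = 118000000000.0 Pa
Then divide by density:
118000000000.0 / 2344 = 50341296.9283 Pa/(kg/m^3)
Take the square root:
Vp = sqrt(50341296.9283) = 7095.16 m/s

7095.16


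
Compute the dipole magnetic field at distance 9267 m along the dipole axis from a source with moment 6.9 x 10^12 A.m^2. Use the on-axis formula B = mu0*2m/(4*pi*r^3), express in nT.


m = 6.9 x 10^12 = 6900000000000 A.m^2
2m = 13800000000000 A.m^2
r^3 = 9267^3 = 795824837163
B = (4pi*10^-7) * 13800000000000 / (4*pi * 795824837163) * 1e9
= 17341591.447816 / 10000629847902.3 * 1e9
= 1734.0499 nT

1734.0499


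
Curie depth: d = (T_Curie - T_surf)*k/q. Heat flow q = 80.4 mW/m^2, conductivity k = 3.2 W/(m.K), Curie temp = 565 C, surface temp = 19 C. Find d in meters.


T_Curie - T_surf = 565 - 19 = 546 C
Convert q to W/m^2: 80.4 mW/m^2 = 0.0804 W/m^2
d = 546 * 3.2 / 0.0804 = 21731.34 m

21731.34


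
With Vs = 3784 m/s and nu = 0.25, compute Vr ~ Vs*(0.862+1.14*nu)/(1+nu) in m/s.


Numerator factor = 0.862 + 1.14*0.25 = 1.147
Denominator = 1 + 0.25 = 1.25
Vr = 3784 * 1.147 / 1.25 = 3472.2 m/s

3472.2


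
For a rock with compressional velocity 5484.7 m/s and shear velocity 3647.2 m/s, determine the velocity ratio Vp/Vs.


Vp/Vs = 5484.7 / 3647.2
= 1.5038

1.5038


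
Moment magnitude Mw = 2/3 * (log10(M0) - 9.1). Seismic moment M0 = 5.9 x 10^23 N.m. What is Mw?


log10(M0) = log10(5.9 x 10^23) = 23.7709
Mw = 2/3 * (23.7709 - 9.1)
= 2/3 * 14.6709
= 9.78

9.78


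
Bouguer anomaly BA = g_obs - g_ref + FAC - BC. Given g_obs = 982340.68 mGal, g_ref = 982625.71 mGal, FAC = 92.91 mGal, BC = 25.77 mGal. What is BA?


BA = g_obs - g_ref + FAC - BC
= 982340.68 - 982625.71 + 92.91 - 25.77
= -217.89 mGal

-217.89


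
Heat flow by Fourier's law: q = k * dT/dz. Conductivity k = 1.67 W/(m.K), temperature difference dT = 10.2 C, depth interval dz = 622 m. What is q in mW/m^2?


q = k * dT / dz * 1000
= 1.67 * 10.2 / 622 * 1000
= 0.027386 * 1000
= 27.3859 mW/m^2

27.3859


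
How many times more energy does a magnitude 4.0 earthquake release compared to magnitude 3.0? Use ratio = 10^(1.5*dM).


M2 - M1 = 4.0 - 3.0 = 1.0
1.5 * 1.0 = 1.5
ratio = 10^1.5 = 31.62

31.62


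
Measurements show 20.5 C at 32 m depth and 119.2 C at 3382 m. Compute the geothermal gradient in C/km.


dT = 119.2 - 20.5 = 98.7 C
dz = 3382 - 32 = 3350 m
gradient = dT/dz * 1000 = 98.7/3350 * 1000 = 29.4627 C/km

29.4627


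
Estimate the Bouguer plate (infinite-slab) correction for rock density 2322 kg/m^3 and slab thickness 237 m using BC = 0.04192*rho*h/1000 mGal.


BC = 0.04192 * rho * h / 1000
= 0.04192 * 2322 * 237 / 1000
= 23.0692 mGal

23.0692


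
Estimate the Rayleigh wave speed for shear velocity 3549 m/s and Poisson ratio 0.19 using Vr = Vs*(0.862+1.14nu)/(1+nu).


Numerator factor = 0.862 + 1.14*0.19 = 1.0786
Denominator = 1 + 0.19 = 1.19
Vr = 3549 * 1.0786 / 1.19 = 3216.77 m/s

3216.77


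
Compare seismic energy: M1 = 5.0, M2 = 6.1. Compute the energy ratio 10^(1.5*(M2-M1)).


M2 - M1 = 6.1 - 5.0 = 1.1
1.5 * 1.1 = 1.65
ratio = 10^1.65 = 44.67

44.67


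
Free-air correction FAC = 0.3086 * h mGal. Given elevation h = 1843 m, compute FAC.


FAC = 0.3086 * h
= 0.3086 * 1843
= 568.7498 mGal

568.7498


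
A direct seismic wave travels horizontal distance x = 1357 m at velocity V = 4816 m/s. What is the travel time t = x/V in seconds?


t = x / V
= 1357 / 4816
= 0.2818 s

0.2818


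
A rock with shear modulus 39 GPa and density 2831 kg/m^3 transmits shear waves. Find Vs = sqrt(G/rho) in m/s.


Convert G to Pa: G = 39e9 Pa
Compute G/rho = 39e9 / 2831 = 13776050.8654
Vs = sqrt(13776050.8654) = 3711.61 m/s

3711.61


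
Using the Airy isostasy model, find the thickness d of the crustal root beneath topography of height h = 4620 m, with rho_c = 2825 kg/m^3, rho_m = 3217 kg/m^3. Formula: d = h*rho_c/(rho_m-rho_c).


rho_m - rho_c = 3217 - 2825 = 392
d = 4620 * 2825 / 392
= 13051500 / 392
= 33294.64 m

33294.64


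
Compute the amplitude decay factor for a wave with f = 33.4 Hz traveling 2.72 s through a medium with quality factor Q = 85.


pi*f*t/Q = pi*33.4*2.72/85 = 3.357734
A/A0 = exp(-3.357734) = 0.034814

0.034814


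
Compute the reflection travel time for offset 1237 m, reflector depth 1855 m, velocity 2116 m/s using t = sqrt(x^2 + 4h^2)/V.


x^2 + 4h^2 = 1237^2 + 4*1855^2 = 1530169 + 13764100 = 15294269
sqrt(15294269) = 3910.7888
t = 3910.7888 / 2116 = 1.8482 s

1.8482


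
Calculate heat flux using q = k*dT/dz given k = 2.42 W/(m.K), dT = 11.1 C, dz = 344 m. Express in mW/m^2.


q = k * dT / dz * 1000
= 2.42 * 11.1 / 344 * 1000
= 0.078087 * 1000
= 78.0872 mW/m^2

78.0872


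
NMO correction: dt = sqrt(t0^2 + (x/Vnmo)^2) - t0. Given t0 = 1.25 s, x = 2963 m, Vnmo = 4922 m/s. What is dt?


x/Vnmo = 2963/4922 = 0.601991
(x/Vnmo)^2 = 0.362393
t0^2 = 1.5625
sqrt(1.5625 + 0.362393) = 1.387405
dt = 1.387405 - 1.25 = 0.137405

0.137405


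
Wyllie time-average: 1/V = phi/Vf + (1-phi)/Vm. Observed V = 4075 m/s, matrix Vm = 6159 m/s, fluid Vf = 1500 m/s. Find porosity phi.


1/V - 1/Vm = 1/4075 - 1/6159 = 8.303e-05
1/Vf - 1/Vm = 1/1500 - 1/6159 = 0.0005043
phi = 8.303e-05 / 0.0005043 = 0.1647

0.1647


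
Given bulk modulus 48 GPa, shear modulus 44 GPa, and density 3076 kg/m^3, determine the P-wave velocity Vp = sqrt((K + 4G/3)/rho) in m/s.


First compute the effective modulus:
K + 4G/3 = 48e9 + 4*44e9/3 = 106666666666.67 Pa
Then divide by density:
106666666666.67 / 3076 = 34677069.7876 Pa/(kg/m^3)
Take the square root:
Vp = sqrt(34677069.7876) = 5888.72 m/s

5888.72


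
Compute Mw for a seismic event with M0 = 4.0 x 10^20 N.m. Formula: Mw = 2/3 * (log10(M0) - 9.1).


log10(M0) = log10(4.0 x 10^20) = 20.6021
Mw = 2/3 * (20.6021 - 9.1)
= 2/3 * 11.5021
= 7.67

7.67


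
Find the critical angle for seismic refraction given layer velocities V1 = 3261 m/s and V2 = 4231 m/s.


V1/V2 = 3261/4231 = 0.77074
theta_c = arcsin(0.77074) = 50.4204 degrees

50.4204


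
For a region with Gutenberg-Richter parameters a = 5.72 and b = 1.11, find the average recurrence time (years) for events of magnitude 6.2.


log10(N) = 5.72 - 1.11*6.2 = -1.162
N = 10^-1.162 = 0.068865
T = 1/N = 1/0.068865 = 14.5211 years

14.5211


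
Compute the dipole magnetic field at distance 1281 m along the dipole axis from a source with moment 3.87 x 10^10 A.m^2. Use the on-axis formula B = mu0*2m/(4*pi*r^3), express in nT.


m = 3.87 x 10^10 = 38700000000 A.m^2
2m = 77400000000 A.m^2
r^3 = 1281^3 = 2102071041
B = (4pi*10^-7) * 77400000000 / (4*pi * 2102071041) * 1e9
= 97263.708555 / 26415403758.92 * 1e9
= 3682.083 nT

3682.083


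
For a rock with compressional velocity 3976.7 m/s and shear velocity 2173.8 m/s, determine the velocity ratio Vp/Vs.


Vp/Vs = 3976.7 / 2173.8
= 1.8294

1.8294


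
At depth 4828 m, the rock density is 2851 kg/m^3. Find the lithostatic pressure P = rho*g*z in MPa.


P = rho * g * z / 1e6
= 2851 * 9.81 * 4828 / 1e6
= 135031000.68 / 1e6
= 135.031 MPa

135.031


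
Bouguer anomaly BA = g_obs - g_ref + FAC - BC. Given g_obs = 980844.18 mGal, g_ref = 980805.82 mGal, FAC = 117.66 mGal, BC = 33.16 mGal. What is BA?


BA = g_obs - g_ref + FAC - BC
= 980844.18 - 980805.82 + 117.66 - 33.16
= 122.86 mGal

122.86
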